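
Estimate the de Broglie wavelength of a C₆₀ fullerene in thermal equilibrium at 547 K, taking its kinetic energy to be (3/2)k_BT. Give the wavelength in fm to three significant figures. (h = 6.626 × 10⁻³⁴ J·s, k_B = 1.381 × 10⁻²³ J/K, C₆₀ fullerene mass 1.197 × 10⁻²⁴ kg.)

KE = (3/2)k_BT = 1.5 × 1.381 × 10⁻²³ × 547 = 1.133 × 10⁻²⁰ J.
p = √(2mKE) = √(2 × 1.197 × 10⁻²⁴ × 1.133 × 10⁻²⁰) = 1.647 × 10⁻²² kg·m/s.
λ = h/p = 4.02 × 10⁻¹² m = 4020 fm.

λ = 4020 fm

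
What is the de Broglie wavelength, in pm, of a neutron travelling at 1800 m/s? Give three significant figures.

p = mv = 1.675 × 10⁻²⁷ × 1800 = 3.015 × 10⁻²⁴ kg·m/s.
λ = h/p = 6.626 × 10⁻³⁴ / 3.015 × 10⁻²⁴ = 2.20 × 10⁻¹⁰ m = 220 pm.

λ = 220 pm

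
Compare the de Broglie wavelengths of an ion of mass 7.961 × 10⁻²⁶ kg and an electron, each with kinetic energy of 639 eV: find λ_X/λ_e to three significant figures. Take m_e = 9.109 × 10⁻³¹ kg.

At fixed KE, p = √(2mKE) so λ = h/p ∝ 1/√m.
λ_X/λ_e = √(m_e/m_X) = √(9.109 × 10⁻³¹/7.961 × 10⁻²⁶) = √(1.144 × 10⁻⁵) = 3.38 × 10⁻³.

λ_X/λ_e = 3.38 × 10⁻³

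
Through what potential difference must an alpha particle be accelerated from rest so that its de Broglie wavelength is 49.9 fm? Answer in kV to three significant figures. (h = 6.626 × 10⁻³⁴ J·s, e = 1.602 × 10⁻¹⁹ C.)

p = h/λ = 6.626 × 10⁻³⁴ / 4.990 × 10⁻¹⁴ = 1.328 × 10⁻²⁰ kg·m/s.
KE = p²/(2m) = 1.327 × 10⁻¹⁴ J.
V = KE/2e = 1.327 × 10⁻¹⁴ / (2 × 1.602 × 10⁻¹⁹) = 41.4 kV.

V = 41.4 kV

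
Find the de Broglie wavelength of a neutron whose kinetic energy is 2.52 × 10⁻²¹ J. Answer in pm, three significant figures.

λ = 228 pm

p = √(2mKE) = √(2 × 1.675 × 10⁻²⁷ × 2.520 × 10⁻²¹) = 2.906 × 10⁻²⁴ kg·m/s.
λ = h/p = 6.626 × 10⁻³⁴ / 2.906 × 10⁻²⁴ = 2.28 × 10⁻¹⁰ m = 228 pm.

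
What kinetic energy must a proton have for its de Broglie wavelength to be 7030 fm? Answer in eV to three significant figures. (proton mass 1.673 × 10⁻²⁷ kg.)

KE = 16.6 eV

p = h/λ = 6.626 × 10⁻³⁴ / 7.030 × 10⁻¹² = 9.425 × 10⁻²³ kg·m/s.
KE = p²/(2m) = (9.425 × 10⁻²³)² / (2 × 1.673 × 10⁻²⁷) = 2.655 × 10⁻¹⁸ J = 16.6 eV.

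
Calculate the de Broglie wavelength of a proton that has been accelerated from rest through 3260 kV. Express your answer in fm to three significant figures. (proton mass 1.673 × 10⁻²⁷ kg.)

KE = eV = 1.602 × 10⁻¹⁹ × 3.260 × 10⁶ = 5.223 × 10⁻¹³ J.
p = √(2mKE) = √(2 × 1.673 × 10⁻²⁷ × 5.223 × 10⁻¹³) = 4.180 × 10⁻²⁰ kg·m/s.
λ = h/p = 6.626 × 10⁻³⁴ / 4.180 × 10⁻²⁰ = 1.59 × 10⁻¹⁴ m = 15.9 fm.

λ = 15.9 fm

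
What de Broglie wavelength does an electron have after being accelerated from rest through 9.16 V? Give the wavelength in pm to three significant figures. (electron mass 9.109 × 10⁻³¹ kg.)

KE = eV = 1.602 × 10⁻¹⁹ × 9.160 = 1.467 × 10⁻¹⁸ J.
p = √(2mKE) = √(2 × 9.109 × 10⁻³¹ × 1.467 × 10⁻¹⁸) = 1.635 × 10⁻²⁴ kg·m/s.
λ = h/p = 6.626 × 10⁻³⁴ / 1.635 × 10⁻²⁴ = 4.05 × 10⁻¹⁰ m = 405 pm.

λ = 405 pm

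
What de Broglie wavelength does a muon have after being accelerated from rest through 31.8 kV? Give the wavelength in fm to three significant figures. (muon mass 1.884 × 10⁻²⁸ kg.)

KE = eV = 1.602 × 10⁻¹⁹ × 3.180 × 10⁴ = 5.094 × 10⁻¹⁵ J.
p = √(2mKE) = √(2 × 1.884 × 10⁻²⁸ × 5.094 × 10⁻¹⁵) = 1.385 × 10⁻²¹ kg·m/s.
λ = h/p = 6.626 × 10⁻³⁴ / 1.385 × 10⁻²¹ = 4.78 × 10⁻¹³ m = 478 fm.

λ = 478 fm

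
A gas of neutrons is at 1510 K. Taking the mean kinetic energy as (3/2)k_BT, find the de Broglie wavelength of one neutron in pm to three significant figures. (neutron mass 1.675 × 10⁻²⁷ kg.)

KE = (3/2)k_BT = 1.5 × 1.381 × 10⁻²³ × 1510 = 3.128 × 10⁻²⁰ J.
p = √(2mKE) = √(2 × 1.675 × 10⁻²⁷ × 3.128 × 10⁻²⁰) = 1.024 × 10⁻²³ kg·m/s.
λ = h/p = 6.47 × 10⁻¹¹ m = 64.7 pm.

λ = 64.7 pm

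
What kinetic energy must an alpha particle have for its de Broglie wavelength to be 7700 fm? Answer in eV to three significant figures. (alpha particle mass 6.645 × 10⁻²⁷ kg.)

KE = 3.48 eV

p = h/λ = 6.626 × 10⁻³⁴ / 7.700 × 10⁻¹² = 8.605 × 10⁻²³ kg·m/s.
KE = p²/(2m) = (8.605 × 10⁻²³)² / (2 × 6.645 × 10⁻²⁷) = 5.572 × 10⁻¹⁹ J = 3.48 eV.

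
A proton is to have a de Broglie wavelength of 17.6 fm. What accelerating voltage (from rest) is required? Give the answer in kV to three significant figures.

V = 2640 kV

p = h/λ = 6.626 × 10⁻³⁴ / 1.760 × 10⁻¹⁴ = 3.765 × 10⁻²⁰ kg·m/s.
KE = p²/(2m) = 4.236 × 10⁻¹³ J.
V = KE/e = 4.236 × 10⁻¹³ / (1.602 × 10⁻¹⁹) = 2640 kV.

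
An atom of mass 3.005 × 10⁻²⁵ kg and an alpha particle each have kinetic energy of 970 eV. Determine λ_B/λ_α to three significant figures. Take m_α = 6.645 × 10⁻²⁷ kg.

λ_B/λ_α = 0.149

At fixed KE, p = √(2mKE) so λ = h/p ∝ 1/√m.
λ_B/λ_α = √(m_α/m_B) = √(6.645 × 10⁻²⁷/3.005 × 10⁻²⁵) = √(0.02211) = 0.149.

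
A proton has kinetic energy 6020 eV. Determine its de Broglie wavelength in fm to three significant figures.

KE = 6020 eV = 9.644 × 10⁻¹⁶ J.
p = √(2mKE) = √(2 × 1.673 × 10⁻²⁷ × 9.644 × 10⁻¹⁶) = 1.796 × 10⁻²¹ kg·m/s.
λ = h/p = 6.626 × 10⁻³⁴ / 1.796 × 10⁻²¹ = 3.69 × 10⁻¹³ m = 369 fm.

λ = 369 fm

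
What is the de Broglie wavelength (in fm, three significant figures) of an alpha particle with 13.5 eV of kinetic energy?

λ = 3910 fm

KE = 13.5 eV = 2.163 × 10⁻¹⁸ J.
p = √(2mKE) = √(2 × 6.645 × 10⁻²⁷ × 2.163 × 10⁻¹⁸) = 1.695 × 10⁻²² kg·m/s.
λ = h/p = 6.626 × 10⁻³⁴ / 1.695 × 10⁻²² = 3.91 × 10⁻¹² m = 3910 fm.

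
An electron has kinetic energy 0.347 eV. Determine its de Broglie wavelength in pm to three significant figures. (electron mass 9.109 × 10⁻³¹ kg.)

KE = 0.347 eV = 5.559 × 10⁻²⁰ J.
p = √(2mKE) = √(2 × 9.109 × 10⁻³¹ × 5.559 × 10⁻²⁰) = 3.182 × 10⁻²⁵ kg·m/s.
λ = h/p = 6.626 × 10⁻³⁴ / 3.182 × 10⁻²⁵ = 2.08 × 10⁻⁹ m = 2080 pm.

λ = 2080 pm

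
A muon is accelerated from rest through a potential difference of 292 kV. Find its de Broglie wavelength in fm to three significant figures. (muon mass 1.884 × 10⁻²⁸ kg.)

λ = 158 fm

KE = eV = 1.602 × 10⁻¹⁹ × 2.920 × 10⁵ = 4.678 × 10⁻¹⁴ J.
p = √(2mKE) = √(2 × 1.884 × 10⁻²⁸ × 4.678 × 10⁻¹⁴) = 4.198 × 10⁻²¹ kg·m/s.
λ = h/p = 6.626 × 10⁻³⁴ / 4.198 × 10⁻²¹ = 1.58 × 10⁻¹³ m = 158 fm.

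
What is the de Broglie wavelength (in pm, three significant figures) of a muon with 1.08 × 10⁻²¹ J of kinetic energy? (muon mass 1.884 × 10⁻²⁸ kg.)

λ = 1040 pm

p = √(2mKE) = √(2 × 1.884 × 10⁻²⁸ × 1.080 × 10⁻²¹) = 6.379 × 10⁻²⁵ kg·m/s.
λ = h/p = 6.626 × 10⁻³⁴ / 6.379 × 10⁻²⁵ = 1.04 × 10⁻⁹ m = 1040 pm.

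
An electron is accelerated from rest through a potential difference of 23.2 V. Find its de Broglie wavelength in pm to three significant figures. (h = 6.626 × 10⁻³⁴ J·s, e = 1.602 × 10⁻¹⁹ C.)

λ = 255 pm

KE = eV = 1.602 × 10⁻¹⁹ × 23.20 = 3.717 × 10⁻¹⁸ J.
p = √(2mKE) = √(2 × 9.109 × 10⁻³¹ × 3.717 × 10⁻¹⁸) = 2.602 × 10⁻²⁴ kg·m/s.
λ = h/p = 6.626 × 10⁻³⁴ / 2.602 × 10⁻²⁴ = 2.55 × 10⁻¹⁰ m = 255 pm.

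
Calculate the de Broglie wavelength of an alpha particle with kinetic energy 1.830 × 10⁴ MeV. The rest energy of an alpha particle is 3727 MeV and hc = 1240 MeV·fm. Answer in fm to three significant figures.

Total energy E = KE + m₀c² = 1.830 × 10⁴ + 3727 = 22027 MeV.
(pc)² = E² − (m₀c²)² = (22027)² − (3727)² = 4.713 × 10⁸ MeV², so pc = 2.171 × 10⁴ MeV.
λ = hc/(pc) = 1240 MeV·fm / 2.171 × 10⁴ MeV = 0.0571 fm.

λ = 0.0571 fm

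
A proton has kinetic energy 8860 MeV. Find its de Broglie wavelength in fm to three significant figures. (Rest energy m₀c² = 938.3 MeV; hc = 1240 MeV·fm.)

Total energy E = KE + m₀c² = 8860 + 938.3 = 9798.3 MeV.
(pc)² = E² − (m₀c²)² = (9798.3)² − (938.3)² = 9.513 × 10⁷ MeV², so pc = 9753 MeV.
λ = hc/(pc) = 1240 MeV·fm / 9753 MeV = 0.127 fm.

λ = 0.127 fm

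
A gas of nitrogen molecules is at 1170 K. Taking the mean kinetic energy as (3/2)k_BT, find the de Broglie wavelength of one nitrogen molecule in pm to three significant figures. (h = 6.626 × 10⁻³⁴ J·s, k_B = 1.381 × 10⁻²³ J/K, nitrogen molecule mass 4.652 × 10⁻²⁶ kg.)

λ = 14.0 pm

KE = (3/2)k_BT = 1.5 × 1.381 × 10⁻²³ × 1170 = 2.424 × 10⁻²⁰ J.
p = √(2mKE) = √(2 × 4.652 × 10⁻²⁶ × 2.424 × 10⁻²⁰) = 4.749 × 10⁻²³ kg·m/s.
λ = h/p = 1.40 × 10⁻¹¹ m = 14.0 pm.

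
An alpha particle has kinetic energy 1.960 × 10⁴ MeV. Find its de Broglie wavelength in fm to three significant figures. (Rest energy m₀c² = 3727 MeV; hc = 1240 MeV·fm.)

Total energy E = KE + m₀c² = 1.960 × 10⁴ + 3727 = 23327 MeV.
(pc)² = E² − (m₀c²)² = (23327)² − (3727)² = 5.303 × 10⁸ MeV², so pc = 2.303 × 10⁴ MeV.
λ = hc/(pc) = 1240 MeV·fm / 2.303 × 10⁴ MeV = 0.0538 fm.

λ = 0.0538 fm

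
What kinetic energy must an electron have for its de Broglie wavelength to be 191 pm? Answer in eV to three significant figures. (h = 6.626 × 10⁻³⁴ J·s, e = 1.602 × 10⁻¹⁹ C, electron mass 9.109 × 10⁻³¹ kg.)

KE = 41.2 eV

p = h/λ = 6.626 × 10⁻³⁴ / 1.910 × 10⁻¹⁰ = 3.469 × 10⁻²⁴ kg·m/s.
KE = p²/(2m) = (3.469 × 10⁻²⁴)² / (2 × 9.109 × 10⁻³¹) = 6.606 × 10⁻¹⁸ J = 41.2 eV.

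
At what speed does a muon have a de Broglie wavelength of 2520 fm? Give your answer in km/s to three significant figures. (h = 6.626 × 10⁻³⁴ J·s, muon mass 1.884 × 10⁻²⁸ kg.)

p = h/λ = 6.626 × 10⁻³⁴ / 2.520 × 10⁻¹² = 2.629 × 10⁻²² kg·m/s.
v = p/m = 2.629 × 10⁻²² / 1.884 × 10⁻²⁸ = 1.40 × 10⁶ m/s = 1400 km/s.

v = 1400 km/s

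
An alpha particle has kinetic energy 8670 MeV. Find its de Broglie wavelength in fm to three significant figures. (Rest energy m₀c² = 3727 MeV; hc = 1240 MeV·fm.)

λ = 0.105 fm

Total energy E = KE + m₀c² = 8670 + 3727 = 12397 MeV.
(pc)² = E² − (m₀c²)² = (12397)² − (3727)² = 1.398 × 10⁸ MeV², so pc = 1.182 × 10⁴ MeV.
λ = hc/(pc) = 1240 MeV·fm / 1.182 × 10⁴ MeV = 0.105 fm.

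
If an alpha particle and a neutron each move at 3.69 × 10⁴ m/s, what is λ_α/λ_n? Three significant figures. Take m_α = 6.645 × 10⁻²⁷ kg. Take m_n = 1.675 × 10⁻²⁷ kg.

λ_α/λ_n = 0.252

At fixed v, p = mv so λ = h/(mv) ∝ 1/m.
λ_α/λ_n = m_n/m_α = 1.675 × 10⁻²⁷/6.645 × 10⁻²⁷ = 0.252.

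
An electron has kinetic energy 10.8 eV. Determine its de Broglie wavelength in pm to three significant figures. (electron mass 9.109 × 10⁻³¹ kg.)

λ = 373 pm

KE = 10.8 eV = 1.730 × 10⁻¹⁸ J.
p = √(2mKE) = √(2 × 9.109 × 10⁻³¹ × 1.730 × 10⁻¹⁸) = 1.775 × 10⁻²⁴ kg·m/s.
λ = h/p = 6.626 × 10⁻³⁴ / 1.775 × 10⁻²⁴ = 3.73 × 10⁻¹⁰ m = 373 pm.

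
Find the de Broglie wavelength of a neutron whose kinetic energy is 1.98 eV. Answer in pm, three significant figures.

KE = 1.98 eV = 3.172 × 10⁻¹⁹ J.
p = √(2mKE) = √(2 × 1.675 × 10⁻²⁷ × 3.172 × 10⁻¹⁹) = 3.260 × 10⁻²³ kg·m/s.
λ = h/p = 6.626 × 10⁻³⁴ / 3.260 × 10⁻²³ = 2.03 × 10⁻¹¹ m = 20.3 pm.

λ = 20.3 pm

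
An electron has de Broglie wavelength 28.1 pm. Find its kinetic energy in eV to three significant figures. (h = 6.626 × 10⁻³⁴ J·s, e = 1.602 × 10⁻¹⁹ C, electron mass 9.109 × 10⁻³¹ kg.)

KE = 1910 eV

p = h/λ = 6.626 × 10⁻³⁴ / 2.810 × 10⁻¹¹ = 2.358 × 10⁻²³ kg·m/s.
KE = p²/(2m) = (2.358 × 10⁻²³)² / (2 × 9.109 × 10⁻³¹) = 3.052 × 10⁻¹⁶ J = 1910 eV.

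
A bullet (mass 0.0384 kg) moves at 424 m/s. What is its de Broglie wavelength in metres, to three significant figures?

λ = 4.07 × 10⁻³⁵ m

p = mv = 0.0384 × 424 = 1.628 × 10¹ kg·m/s.
λ = h/p = 6.626 × 10⁻³⁴ / 1.628 × 10¹ = 4.07 × 10⁻³⁵ m.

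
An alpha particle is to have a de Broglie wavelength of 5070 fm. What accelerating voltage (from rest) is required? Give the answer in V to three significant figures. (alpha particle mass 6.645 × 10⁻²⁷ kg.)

p = h/λ = 6.626 × 10⁻³⁴ / 5.070 × 10⁻¹² = 1.307 × 10⁻²² kg·m/s.
KE = p²/(2m) = 1.285 × 10⁻¹⁸ J.
V = KE/2e = 1.285 × 10⁻¹⁸ / (2 × 1.602 × 10⁻¹⁹) = 4.01 V.

V = 4.01 V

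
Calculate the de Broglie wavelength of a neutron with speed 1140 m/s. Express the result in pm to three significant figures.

p = mv = 1.675 × 10⁻²⁷ × 1140 = 1.910 × 10⁻²⁴ kg·m/s.
λ = h/p = 6.626 × 10⁻³⁴ / 1.910 × 10⁻²⁴ = 3.47 × 10⁻¹⁰ m = 347 pm.

λ = 347 pm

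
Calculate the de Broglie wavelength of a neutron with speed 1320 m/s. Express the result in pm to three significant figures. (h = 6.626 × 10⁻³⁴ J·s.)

p = mv = 1.675 × 10⁻²⁷ × 1320 = 2.211 × 10⁻²⁴ kg·m/s.
λ = h/p = 6.626 × 10⁻³⁴ / 2.211 × 10⁻²⁴ = 3.00 × 10⁻¹⁰ m = 300 pm.

λ = 300 pm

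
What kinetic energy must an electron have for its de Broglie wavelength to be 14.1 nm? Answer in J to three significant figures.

KE = 1.21 × 10⁻²¹ J

p = h/λ = 6.626 × 10⁻³⁴ / 1.410 × 10⁻⁸ = 4.699 × 10⁻²⁶ kg·m/s.
KE = p²/(2m) = (4.699 × 10⁻²⁶)² / (2 × 9.109 × 10⁻³¹) = 1.212 × 10⁻²¹ J = 1.21 × 10⁻²¹ J.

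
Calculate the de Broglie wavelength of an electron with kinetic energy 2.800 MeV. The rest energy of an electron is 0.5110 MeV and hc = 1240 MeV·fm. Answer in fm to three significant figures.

Total energy E = KE + m₀c² = 2.800 + 0.5110 = 3.3110 MeV.
(pc)² = E² − (m₀c²)² = (3.3110)² − (0.5110)² = 10.70 MeV², so pc = 3.271 MeV.
λ = hc/(pc) = 1240 MeV·fm / 3.271 MeV = 379 fm.

λ = 379 fm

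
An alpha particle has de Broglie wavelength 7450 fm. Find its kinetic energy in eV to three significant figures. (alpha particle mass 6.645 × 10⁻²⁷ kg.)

KE = 3.72 eV

p = h/λ = 6.626 × 10⁻³⁴ / 7.450 × 10⁻¹² = 8.894 × 10⁻²³ kg·m/s.
KE = p²/(2m) = (8.894 × 10⁻²³)² / (2 × 6.645 × 10⁻²⁷) = 5.952 × 10⁻¹⁹ J = 3.72 eV.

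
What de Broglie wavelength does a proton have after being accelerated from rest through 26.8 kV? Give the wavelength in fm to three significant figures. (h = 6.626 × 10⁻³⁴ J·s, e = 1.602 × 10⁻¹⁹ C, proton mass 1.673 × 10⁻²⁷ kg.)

KE = eV = 1.602 × 10⁻¹⁹ × 2.680 × 10⁴ = 4.293 × 10⁻¹⁵ J.
p = √(2mKE) = √(2 × 1.673 × 10⁻²⁷ × 4.293 × 10⁻¹⁵) = 3.790 × 10⁻²¹ kg·m/s.
λ = h/p = 6.626 × 10⁻³⁴ / 3.790 × 10⁻²¹ = 1.75 × 10⁻¹³ m = 175 fm.

λ = 175 fm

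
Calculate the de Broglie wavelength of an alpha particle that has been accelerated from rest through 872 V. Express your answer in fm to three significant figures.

KE = 2eV = 2 × 1.602 × 10⁻¹⁹ × 872.0 = 2.794 × 10⁻¹⁶ J.
p = √(2mKE) = √(2 × 6.645 × 10⁻²⁷ × 2.794 × 10⁻¹⁶) = 1.927 × 10⁻²¹ kg·m/s.
λ = h/p = 6.626 × 10⁻³⁴ / 1.927 × 10⁻²¹ = 3.44 × 10⁻¹³ m = 344 fm.

λ = 344 fm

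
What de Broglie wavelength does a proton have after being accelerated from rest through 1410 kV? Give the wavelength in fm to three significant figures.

λ = 24.1 fm

KE = eV = 1.602 × 10⁻¹⁹ × 1.410 × 10⁶ = 2.259 × 10⁻¹³ J.
p = √(2mKE) = √(2 × 1.673 × 10⁻²⁷ × 2.259 × 10⁻¹³) = 2.749 × 10⁻²⁰ kg·m/s.
λ = h/p = 6.626 × 10⁻³⁴ / 2.749 × 10⁻²⁰ = 2.41 × 10⁻¹⁴ m = 24.1 fm.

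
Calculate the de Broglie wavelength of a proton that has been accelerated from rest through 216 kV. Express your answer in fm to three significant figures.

KE = eV = 1.602 × 10⁻¹⁹ × 2.160 × 10⁵ = 3.460 × 10⁻¹⁴ J.
p = √(2mKE) = √(2 × 1.673 × 10⁻²⁷ × 3.460 × 10⁻¹⁴) = 1.076 × 10⁻²⁰ kg·m/s.
λ = h/p = 6.626 × 10⁻³⁴ / 1.076 × 10⁻²⁰ = 6.16 × 10⁻¹⁴ m = 61.6 fm.

λ = 61.6 fm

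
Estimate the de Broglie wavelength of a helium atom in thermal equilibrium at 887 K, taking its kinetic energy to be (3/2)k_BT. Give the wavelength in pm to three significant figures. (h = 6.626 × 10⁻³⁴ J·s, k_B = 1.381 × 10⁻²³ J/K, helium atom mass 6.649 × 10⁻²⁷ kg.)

λ = 42.4 pm

KE = (3/2)k_BT = 1.5 × 1.381 × 10⁻²³ × 887 = 1.837 × 10⁻²⁰ J.
p = √(2mKE) = √(2 × 6.649 × 10⁻²⁷ × 1.837 × 10⁻²⁰) = 1.563 × 10⁻²³ kg·m/s.
λ = h/p = 4.24 × 10⁻¹¹ m = 42.4 pm.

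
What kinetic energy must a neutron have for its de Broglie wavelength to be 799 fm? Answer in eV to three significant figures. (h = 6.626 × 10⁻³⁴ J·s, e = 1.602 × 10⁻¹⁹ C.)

p = h/λ = 6.626 × 10⁻³⁴ / 7.990 × 10⁻¹³ = 8.293 × 10⁻²² kg·m/s.
KE = p²/(2m) = (8.293 × 10⁻²²)² / (2 × 1.675 × 10⁻²⁷) = 2.053 × 10⁻¹⁶ J = 1280 eV.

KE = 1280 eV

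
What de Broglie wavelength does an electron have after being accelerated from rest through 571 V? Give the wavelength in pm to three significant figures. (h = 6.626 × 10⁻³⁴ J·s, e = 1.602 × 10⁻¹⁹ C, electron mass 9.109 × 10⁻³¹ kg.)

λ = 51.3 pm

KE = eV = 1.602 × 10⁻¹⁹ × 571.0 = 9.147 × 10⁻¹⁷ J.
p = √(2mKE) = √(2 × 9.109 × 10⁻³¹ × 9.147 × 10⁻¹⁷) = 1.291 × 10⁻²³ kg·m/s.
λ = h/p = 6.626 × 10⁻³⁴ / 1.291 × 10⁻²³ = 5.13 × 10⁻¹¹ m = 51.3 pm.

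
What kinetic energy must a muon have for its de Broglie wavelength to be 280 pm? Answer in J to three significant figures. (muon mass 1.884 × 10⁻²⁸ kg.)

p = h/λ = 6.626 × 10⁻³⁴ / 2.800 × 10⁻¹⁰ = 2.366 × 10⁻²⁴ kg·m/s.
KE = p²/(2m) = (2.366 × 10⁻²⁴)² / (2 × 1.884 × 10⁻²⁸) = 1.486 × 10⁻²⁰ J = 1.49 × 10⁻²⁰ J.

KE = 1.49 × 10⁻²⁰ J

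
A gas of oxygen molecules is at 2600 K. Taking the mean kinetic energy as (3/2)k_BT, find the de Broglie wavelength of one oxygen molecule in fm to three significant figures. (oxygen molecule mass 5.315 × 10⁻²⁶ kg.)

λ = 8760 fm

KE = (3/2)k_BT = 1.5 × 1.381 × 10⁻²³ × 2600 = 5.386 × 10⁻²⁰ J.
p = √(2mKE) = √(2 × 5.315 × 10⁻²⁶ × 5.386 × 10⁻²⁰) = 7.567 × 10⁻²³ kg·m/s.
λ = h/p = 8.76 × 10⁻¹² m = 8760 fm.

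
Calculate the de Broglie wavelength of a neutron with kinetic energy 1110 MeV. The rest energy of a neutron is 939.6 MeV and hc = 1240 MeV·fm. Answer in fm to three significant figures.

Total energy E = KE + m₀c² = 1110 + 939.6 = 2049.6 MeV.
(pc)² = E² − (m₀c²)² = (2049.6)² − (939.6)² = 3.318 × 10⁶ MeV², so pc = 1822 MeV.
λ = hc/(pc) = 1240 MeV·fm / 1822 MeV = 0.681 fm.

λ = 0.681 fm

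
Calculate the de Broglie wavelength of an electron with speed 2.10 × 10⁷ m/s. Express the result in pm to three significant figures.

p = mv = 9.109 × 10⁻³¹ × 2.10 × 10⁷ = 1.913 × 10⁻²³ kg·m/s.
λ = h/p = 6.626 × 10⁻³⁴ / 1.913 × 10⁻²³ = 3.46 × 10⁻¹¹ m = 34.6 pm.

λ = 34.6 pm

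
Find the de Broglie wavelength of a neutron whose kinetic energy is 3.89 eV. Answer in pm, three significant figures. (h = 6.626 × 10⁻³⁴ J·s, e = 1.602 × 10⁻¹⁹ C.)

KE = 3.89 eV = 6.232 × 10⁻¹⁹ J.
p = √(2mKE) = √(2 × 1.675 × 10⁻²⁷ × 6.232 × 10⁻¹⁹) = 4.569 × 10⁻²³ kg·m/s.
λ = h/p = 6.626 × 10⁻³⁴ / 4.569 × 10⁻²³ = 1.45 × 10⁻¹¹ m = 14.5 pm.

λ = 14.5 pm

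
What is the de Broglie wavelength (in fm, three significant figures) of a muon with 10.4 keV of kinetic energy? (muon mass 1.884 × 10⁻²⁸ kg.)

λ = 836 fm

KE = 10.4 keV = 1.666 × 10⁻¹⁵ J.
p = √(2mKE) = √(2 × 1.884 × 10⁻²⁸ × 1.666 × 10⁻¹⁵) = 7.923 × 10⁻²² kg·m/s.
λ = h/p = 6.626 × 10⁻³⁴ / 7.923 × 10⁻²² = 8.36 × 10⁻¹³ m = 836 fm.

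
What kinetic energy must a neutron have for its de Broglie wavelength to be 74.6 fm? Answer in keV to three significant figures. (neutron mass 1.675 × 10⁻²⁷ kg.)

p = h/λ = 6.626 × 10⁻³⁴ / 7.460 × 10⁻¹⁴ = 8.882 × 10⁻²¹ kg·m/s.
KE = p²/(2m) = (8.882 × 10⁻²¹)² / (2 × 1.675 × 10⁻²⁷) = 2.355 × 10⁻¹⁴ J = 147 keV.

KE = 147 keV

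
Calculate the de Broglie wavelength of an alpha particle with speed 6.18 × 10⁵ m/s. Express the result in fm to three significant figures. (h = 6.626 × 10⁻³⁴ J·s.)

p = mv = 6.645 × 10⁻²⁷ × 6.18 × 10⁵ = 4.107 × 10⁻²¹ kg·m/s.
λ = h/p = 6.626 × 10⁻³⁴ / 4.107 × 10⁻²¹ = 1.61 × 10⁻¹³ m = 161 fm.

λ = 161 fm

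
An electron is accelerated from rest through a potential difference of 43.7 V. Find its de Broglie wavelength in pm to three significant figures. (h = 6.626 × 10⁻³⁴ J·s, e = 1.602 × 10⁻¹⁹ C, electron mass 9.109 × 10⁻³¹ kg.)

λ = 186 pm

KE = eV = 1.602 × 10⁻¹⁹ × 43.70 = 7.001 × 10⁻¹⁸ J.
p = √(2mKE) = √(2 × 9.109 × 10⁻³¹ × 7.001 × 10⁻¹⁸) = 3.571 × 10⁻²⁴ kg·m/s.
λ = h/p = 6.626 × 10⁻³⁴ / 3.571 × 10⁻²⁴ = 1.86 × 10⁻¹⁰ m = 186 pm.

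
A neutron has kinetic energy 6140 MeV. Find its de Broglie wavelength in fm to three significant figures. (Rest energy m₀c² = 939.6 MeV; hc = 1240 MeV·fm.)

λ = 0.177 fm

Total energy E = KE + m₀c² = 6140 + 939.6 = 7079.6 MeV.
(pc)² = E² − (m₀c²)² = (7079.6)² − (939.6)² = 4.924 × 10⁷ MeV², so pc = 7017 MeV.
λ = hc/(pc) = 1240 MeV·fm / 7017 MeV = 0.177 fm.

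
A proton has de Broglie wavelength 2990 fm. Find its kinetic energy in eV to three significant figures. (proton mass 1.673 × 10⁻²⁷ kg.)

p = h/λ = 6.626 × 10⁻³⁴ / 2.990 × 10⁻¹² = 2.216 × 10⁻²² kg·m/s.
KE = p²/(2m) = (2.216 × 10⁻²²)² / (2 × 1.673 × 10⁻²⁷) = 1.468 × 10⁻¹⁷ J = 91.6 eV.

KE = 91.6 eV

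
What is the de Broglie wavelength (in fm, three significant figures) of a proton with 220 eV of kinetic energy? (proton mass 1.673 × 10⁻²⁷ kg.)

λ = 1930 fm

KE = 220 eV = 3.524 × 10⁻¹⁷ J.
p = √(2mKE) = √(2 × 1.673 × 10⁻²⁷ × 3.524 × 10⁻¹⁷) = 3.434 × 10⁻²² kg·m/s.
λ = h/p = 6.626 × 10⁻³⁴ / 3.434 × 10⁻²² = 1.93 × 10⁻¹² m = 1930 fm.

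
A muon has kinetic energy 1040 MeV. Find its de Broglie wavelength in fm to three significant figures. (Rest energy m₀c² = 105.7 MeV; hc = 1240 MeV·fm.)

Total energy E = KE + m₀c² = 1040 + 105.7 = 1145.7 MeV.
(pc)² = E² − (m₀c²)² = (1145.7)² − (105.7)² = 1.301 × 10⁶ MeV², so pc = 1141 MeV.
λ = hc/(pc) = 1240 MeV·fm / 1141 MeV = 1.09 fm.

λ = 1.09 fm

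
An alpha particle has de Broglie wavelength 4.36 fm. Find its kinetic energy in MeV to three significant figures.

p = h/λ = 6.626 × 10⁻³⁴ / 4.360 × 10⁻¹⁵ = 1.520 × 10⁻¹⁹ kg·m/s.
KE = p²/(2m) = (1.520 × 10⁻¹⁹)² / (2 × 6.645 × 10⁻²⁷) = 1.738 × 10⁻¹² J = 10.8 MeV.

KE = 10.8 MeV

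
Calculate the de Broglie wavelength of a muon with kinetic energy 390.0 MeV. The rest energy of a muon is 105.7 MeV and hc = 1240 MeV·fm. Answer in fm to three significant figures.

Total energy E = KE + m₀c² = 390.0 + 105.7 = 495.7 MeV.
(pc)² = E² − (m₀c²)² = (495.7)² − (105.7)² = 2.345 × 10⁵ MeV², so pc = 484.3 MeV.
λ = hc/(pc) = 1240 MeV·fm / 484.3 MeV = 2.56 fm.

λ = 2.56 fm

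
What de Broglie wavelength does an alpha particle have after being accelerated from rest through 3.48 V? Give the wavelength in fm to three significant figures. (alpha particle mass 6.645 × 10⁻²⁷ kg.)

KE = 2eV = 2 × 1.602 × 10⁻¹⁹ × 3.480 = 1.115 × 10⁻¹⁸ J.
p = √(2mKE) = √(2 × 6.645 × 10⁻²⁷ × 1.115 × 10⁻¹⁸) = 1.217 × 10⁻²² kg·m/s.
λ = h/p = 6.626 × 10⁻³⁴ / 1.217 × 10⁻²² = 5.44 × 10⁻¹² m = 5440 fm.

λ = 5440 fm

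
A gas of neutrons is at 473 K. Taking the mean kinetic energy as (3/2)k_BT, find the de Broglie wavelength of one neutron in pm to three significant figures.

KE = (3/2)k_BT = 1.5 × 1.381 × 10⁻²³ × 473 = 9.798 × 10⁻²¹ J.
p = √(2mKE) = √(2 × 1.675 × 10⁻²⁷ × 9.798 × 10⁻²¹) = 5.729 × 10⁻²⁴ kg·m/s.
λ = h/p = 1.16 × 10⁻¹⁰ m = 116 pm.

λ = 116 pm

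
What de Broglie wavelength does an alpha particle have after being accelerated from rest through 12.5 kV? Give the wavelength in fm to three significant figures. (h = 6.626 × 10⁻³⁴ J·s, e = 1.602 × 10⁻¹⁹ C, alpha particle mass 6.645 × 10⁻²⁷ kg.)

KE = 2eV = 2 × 1.602 × 10⁻¹⁹ × 1.250 × 10⁴ = 4.005 × 10⁻¹⁵ J.
p = √(2mKE) = √(2 × 6.645 × 10⁻²⁷ × 4.005 × 10⁻¹⁵) = 7.296 × 10⁻²¹ kg·m/s.
λ = h/p = 6.626 × 10⁻³⁴ / 7.296 × 10⁻²¹ = 9.08 × 10⁻¹⁴ m = 90.8 fm.

λ = 90.8 fm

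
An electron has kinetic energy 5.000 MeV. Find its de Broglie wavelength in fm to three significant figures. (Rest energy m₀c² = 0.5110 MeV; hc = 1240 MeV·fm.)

Total energy E = KE + m₀c² = 5.000 + 0.5110 = 5.5110 MeV.
(pc)² = E² − (m₀c²)² = (5.5110)² − (0.5110)² = 30.11 MeV², so pc = 5.487 MeV.
λ = hc/(pc) = 1240 MeV·fm / 5.487 MeV = 226 fm.

λ = 226 fm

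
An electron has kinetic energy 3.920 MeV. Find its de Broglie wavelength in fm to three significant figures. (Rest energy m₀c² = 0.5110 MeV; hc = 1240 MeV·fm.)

λ = 282 fm

Total energy E = KE + m₀c² = 3.920 + 0.5110 = 4.4310 MeV.
(pc)² = E² − (m₀c²)² = (4.4310)² − (0.5110)² = 19.37 MeV², so pc = 4.401 MeV.
λ = hc/(pc) = 1240 MeV·fm / 4.401 MeV = 282 fm.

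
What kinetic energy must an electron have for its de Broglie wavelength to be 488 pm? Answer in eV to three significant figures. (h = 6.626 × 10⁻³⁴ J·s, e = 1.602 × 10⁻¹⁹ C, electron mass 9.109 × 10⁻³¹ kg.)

KE = 6.32 eV

p = h/λ = 6.626 × 10⁻³⁴ / 4.880 × 10⁻¹⁰ = 1.358 × 10⁻²⁴ kg·m/s.
KE = p²/(2m) = (1.358 × 10⁻²⁴)² / (2 × 9.109 × 10⁻³¹) = 1.012 × 10⁻¹⁸ J = 6.32 eV.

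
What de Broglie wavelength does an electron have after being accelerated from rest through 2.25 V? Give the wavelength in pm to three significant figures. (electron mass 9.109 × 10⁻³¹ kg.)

KE = eV = 1.602 × 10⁻¹⁹ × 2.250 = 3.605 × 10⁻¹⁹ J.
p = √(2mKE) = √(2 × 9.109 × 10⁻³¹ × 3.605 × 10⁻¹⁹) = 8.104 × 10⁻²⁵ kg·m/s.
λ = h/p = 6.626 × 10⁻³⁴ / 8.104 × 10⁻²⁵ = 8.18 × 10⁻¹⁰ m = 818 pm.

λ = 818 pm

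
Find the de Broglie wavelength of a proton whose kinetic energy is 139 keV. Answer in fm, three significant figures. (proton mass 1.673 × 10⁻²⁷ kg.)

λ = 76.8 fm

KE = 139 keV = 2.227 × 10⁻¹⁴ J.
p = √(2mKE) = √(2 × 1.673 × 10⁻²⁷ × 2.227 × 10⁻¹⁴) = 8.632 × 10⁻²¹ kg·m/s.
λ = h/p = 6.626 × 10⁻³⁴ / 8.632 × 10⁻²¹ = 7.68 × 10⁻¹⁴ m = 76.8 fm.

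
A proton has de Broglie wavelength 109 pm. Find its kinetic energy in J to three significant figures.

p = h/λ = 6.626 × 10⁻³⁴ / 1.090 × 10⁻¹⁰ = 6.079 × 10⁻²⁴ kg·m/s.
KE = p²/(2m) = (6.079 × 10⁻²⁴)² / (2 × 1.673 × 10⁻²⁷) = 1.104 × 10⁻²⁰ J = 1.10 × 10⁻²⁰ J.

KE = 1.10 × 10⁻²⁰ J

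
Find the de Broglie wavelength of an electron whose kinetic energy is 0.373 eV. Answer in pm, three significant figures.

λ = 2010 pm

KE = 0.373 eV = 5.975 × 10⁻²⁰ J.
p = √(2mKE) = √(2 × 9.109 × 10⁻³¹ × 5.975 × 10⁻²⁰) = 3.299 × 10⁻²⁵ kg·m/s.
λ = h/p = 6.626 × 10⁻³⁴ / 3.299 × 10⁻²⁵ = 2.01 × 10⁻⁹ m = 2010 pm.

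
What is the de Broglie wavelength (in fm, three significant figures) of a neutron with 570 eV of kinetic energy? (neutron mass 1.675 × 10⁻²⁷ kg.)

KE = 570 eV = 9.131 × 10⁻¹⁷ J.
p = √(2mKE) = √(2 × 1.675 × 10⁻²⁷ × 9.131 × 10⁻¹⁷) = 5.531 × 10⁻²² kg·m/s.
λ = h/p = 6.626 × 10⁻³⁴ / 5.531 × 10⁻²² = 1.20 × 10⁻¹² m = 1200 fm.

λ = 1200 fm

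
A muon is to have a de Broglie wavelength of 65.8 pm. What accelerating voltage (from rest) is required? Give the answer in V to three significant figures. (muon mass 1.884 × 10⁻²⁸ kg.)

p = h/λ = 6.626 × 10⁻³⁴ / 6.580 × 10⁻¹¹ = 1.007 × 10⁻²³ kg·m/s.
KE = p²/(2m) = 2.691 × 10⁻¹⁹ J.
V = KE/e = 2.691 × 10⁻¹⁹ / (1.602 × 10⁻¹⁹) = 1.68 V.

V = 1.68 V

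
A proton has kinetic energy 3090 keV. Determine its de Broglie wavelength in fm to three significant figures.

KE = 3090 keV = 4.950 × 10⁻¹³ J.
p = √(2mKE) = √(2 × 1.673 × 10⁻²⁷ × 4.950 × 10⁻¹³) = 4.070 × 10⁻²⁰ kg·m/s.
λ = h/p = 6.626 × 10⁻³⁴ / 4.070 × 10⁻²⁰ = 1.63 × 10⁻¹⁴ m = 16.3 fm.

λ = 16.3 fm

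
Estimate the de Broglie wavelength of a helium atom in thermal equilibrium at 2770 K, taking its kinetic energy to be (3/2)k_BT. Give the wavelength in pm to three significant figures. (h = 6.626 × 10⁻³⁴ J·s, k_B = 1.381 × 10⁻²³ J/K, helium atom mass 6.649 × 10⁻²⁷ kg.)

λ = 24.0 pm

KE = (3/2)k_BT = 1.5 × 1.381 × 10⁻²³ × 2770 = 5.738 × 10⁻²⁰ J.
p = √(2mKE) = √(2 × 6.649 × 10⁻²⁷ × 5.738 × 10⁻²⁰) = 2.762 × 10⁻²³ kg·m/s.
λ = h/p = 2.40 × 10⁻¹¹ m = 24.0 pm.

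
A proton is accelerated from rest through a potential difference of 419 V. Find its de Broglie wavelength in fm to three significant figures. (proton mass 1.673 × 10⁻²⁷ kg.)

KE = eV = 1.602 × 10⁻¹⁹ × 419.0 = 6.712 × 10⁻¹⁷ J.
p = √(2mKE) = √(2 × 1.673 × 10⁻²⁷ × 6.712 × 10⁻¹⁷) = 4.739 × 10⁻²² kg·m/s.
λ = h/p = 6.626 × 10⁻³⁴ / 4.739 × 10⁻²² = 1.40 × 10⁻¹² m = 1400 fm.

λ = 1400 fm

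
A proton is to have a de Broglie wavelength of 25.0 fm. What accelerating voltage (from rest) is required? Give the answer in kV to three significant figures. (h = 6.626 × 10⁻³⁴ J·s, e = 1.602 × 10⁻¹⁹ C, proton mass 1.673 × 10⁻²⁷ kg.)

V = 1310 kV

p = h/λ = 6.626 × 10⁻³⁴ / 2.500 × 10⁻¹⁴ = 2.650 × 10⁻²⁰ kg·m/s.
KE = p²/(2m) = 2.099 × 10⁻¹³ J.
V = KE/e = 2.099 × 10⁻¹³ / (1.602 × 10⁻¹⁹) = 1310 kV.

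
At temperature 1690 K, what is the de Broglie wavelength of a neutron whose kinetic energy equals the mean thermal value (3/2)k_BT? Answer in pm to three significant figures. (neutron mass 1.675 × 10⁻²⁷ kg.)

λ = 61.2 pm

KE = (3/2)k_BT = 1.5 × 1.381 × 10⁻²³ × 1690 = 3.501 × 10⁻²⁰ J.
p = √(2mKE) = √(2 × 1.675 × 10⁻²⁷ × 3.501 × 10⁻²⁰) = 1.083 × 10⁻²³ kg·m/s.
λ = h/p = 6.12 × 10⁻¹¹ m = 61.2 pm.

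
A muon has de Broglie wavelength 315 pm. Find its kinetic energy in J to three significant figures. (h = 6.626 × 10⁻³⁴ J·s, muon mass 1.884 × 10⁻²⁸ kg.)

p = h/λ = 6.626 × 10⁻³⁴ / 3.150 × 10⁻¹⁰ = 2.103 × 10⁻²⁴ kg·m/s.
KE = p²/(2m) = (2.103 × 10⁻²⁴)² / (2 × 1.884 × 10⁻²⁸) = 1.174 × 10⁻²⁰ J = 1.17 × 10⁻²⁰ J.

KE = 1.17 × 10⁻²⁰ J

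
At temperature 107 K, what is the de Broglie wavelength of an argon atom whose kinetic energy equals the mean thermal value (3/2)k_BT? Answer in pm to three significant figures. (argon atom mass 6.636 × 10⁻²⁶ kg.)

λ = 38.6 pm

KE = (3/2)k_BT = 1.5 × 1.381 × 10⁻²³ × 107 = 2.217 × 10⁻²¹ J.
p = √(2mKE) = √(2 × 6.636 × 10⁻²⁶ × 2.217 × 10⁻²¹) = 1.715 × 10⁻²³ kg·m/s.
λ = h/p = 3.86 × 10⁻¹¹ m = 38.6 pm.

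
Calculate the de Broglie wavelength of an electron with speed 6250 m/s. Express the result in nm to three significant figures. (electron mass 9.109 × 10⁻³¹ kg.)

p = mv = 9.109 × 10⁻³¹ × 6250 = 5.693 × 10⁻²⁷ kg·m/s.
λ = h/p = 6.626 × 10⁻³⁴ / 5.693 × 10⁻²⁷ = 1.16 × 10⁻⁷ m = 116 nm.

λ = 116 nm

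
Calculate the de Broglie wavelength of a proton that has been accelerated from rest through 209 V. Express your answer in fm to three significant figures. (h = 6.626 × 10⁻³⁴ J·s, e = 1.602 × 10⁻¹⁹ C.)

KE = eV = 1.602 × 10⁻¹⁹ × 209.0 = 3.348 × 10⁻¹⁷ J.
p = √(2mKE) = √(2 × 1.673 × 10⁻²⁷ × 3.348 × 10⁻¹⁷) = 3.347 × 10⁻²² kg·m/s.
λ = h/p = 6.626 × 10⁻³⁴ / 3.347 × 10⁻²² = 1.98 × 10⁻¹² m = 1980 fm.

λ = 1980 fm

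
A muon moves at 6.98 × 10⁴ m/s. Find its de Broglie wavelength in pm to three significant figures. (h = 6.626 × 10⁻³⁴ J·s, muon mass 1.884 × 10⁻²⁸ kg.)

p = mv = 1.884 × 10⁻²⁸ × 6.98 × 10⁴ = 1.315 × 10⁻²³ kg·m/s.
λ = h/p = 6.626 × 10⁻³⁴ / 1.315 × 10⁻²³ = 5.04 × 10⁻¹¹ m = 50.4 pm.

λ = 50.4 pm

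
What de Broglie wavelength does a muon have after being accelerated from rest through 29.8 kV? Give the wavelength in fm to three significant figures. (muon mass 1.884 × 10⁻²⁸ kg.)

KE = eV = 1.602 × 10⁻¹⁹ × 2.980 × 10⁴ = 4.774 × 10⁻¹⁵ J.
p = √(2mKE) = √(2 × 1.884 × 10⁻²⁸ × 4.774 × 10⁻¹⁵) = 1.341 × 10⁻²¹ kg·m/s.
λ = h/p = 6.626 × 10⁻³⁴ / 1.341 × 10⁻²¹ = 4.94 × 10⁻¹³ m = 494 fm.

λ = 494 fm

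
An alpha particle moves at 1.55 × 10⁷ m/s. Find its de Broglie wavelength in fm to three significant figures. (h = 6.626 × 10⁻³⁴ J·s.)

p = mv = 6.645 × 10⁻²⁷ × 1.55 × 10⁷ = 1.030 × 10⁻¹⁹ kg·m/s.
λ = h/p = 6.626 × 10⁻³⁴ / 1.030 × 10⁻¹⁹ = 6.43 × 10⁻¹⁵ m = 6.43 fm.

λ = 6.43 fm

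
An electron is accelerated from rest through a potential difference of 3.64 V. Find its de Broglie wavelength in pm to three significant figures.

λ = 643 pm

KE = eV = 1.602 × 10⁻¹⁹ × 3.640 = 5.831 × 10⁻¹⁹ J.
p = √(2mKE) = √(2 × 9.109 × 10⁻³¹ × 5.831 × 10⁻¹⁹) = 1.031 × 10⁻²⁴ kg·m/s.
λ = h/p = 6.626 × 10⁻³⁴ / 1.031 × 10⁻²⁴ = 6.43 × 10⁻¹⁰ m = 643 pm.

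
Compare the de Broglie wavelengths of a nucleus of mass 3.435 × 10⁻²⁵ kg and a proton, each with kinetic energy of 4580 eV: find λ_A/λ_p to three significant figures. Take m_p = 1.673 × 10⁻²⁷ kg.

At fixed KE, p = √(2mKE) so λ = h/p ∝ 1/√m.
λ_A/λ_p = √(m_p/m_A) = √(1.673 × 10⁻²⁷/3.435 × 10⁻²⁵) = √(4.870 × 10⁻³) = 0.0698.

λ_A/λ_p = 0.0698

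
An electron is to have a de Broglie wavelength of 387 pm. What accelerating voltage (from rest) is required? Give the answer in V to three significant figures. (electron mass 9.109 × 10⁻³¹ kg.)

p = h/λ = 6.626 × 10⁻³⁴ / 3.870 × 10⁻¹⁰ = 1.712 × 10⁻²⁴ kg·m/s.
KE = p²/(2m) = 1.609 × 10⁻¹⁸ J.
V = KE/e = 1.609 × 10⁻¹⁸ / (1.602 × 10⁻¹⁹) = 10.0 V.

V = 10.0 V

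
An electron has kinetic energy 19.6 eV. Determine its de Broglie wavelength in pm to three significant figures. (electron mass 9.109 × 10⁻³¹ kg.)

λ = 277 pm

KE = 19.6 eV = 3.140 × 10⁻¹⁸ J.
p = √(2mKE) = √(2 × 9.109 × 10⁻³¹ × 3.140 × 10⁻¹⁸) = 2.392 × 10⁻²⁴ kg·m/s.
λ = h/p = 6.626 × 10⁻³⁴ / 2.392 × 10⁻²⁴ = 2.77 × 10⁻¹⁰ m = 277 pm.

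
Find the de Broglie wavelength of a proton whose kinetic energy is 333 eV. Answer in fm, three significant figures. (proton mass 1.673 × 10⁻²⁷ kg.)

KE = 333 eV = 5.335 × 10⁻¹⁷ J.
p = √(2mKE) = √(2 × 1.673 × 10⁻²⁷ × 5.335 × 10⁻¹⁷) = 4.225 × 10⁻²² kg·m/s.
λ = h/p = 6.626 × 10⁻³⁴ / 4.225 × 10⁻²² = 1.57 × 10⁻¹² m = 1570 fm.

λ = 1570 fm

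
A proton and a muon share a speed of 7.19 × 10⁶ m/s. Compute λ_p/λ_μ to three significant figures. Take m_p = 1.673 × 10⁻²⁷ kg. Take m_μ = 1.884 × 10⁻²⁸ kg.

λ_p/λ_μ = 0.113

At fixed v, p = mv so λ = h/(mv) ∝ 1/m.
λ_p/λ_μ = m_μ/m_p = 1.884 × 10⁻²⁸/1.673 × 10⁻²⁷ = 0.113.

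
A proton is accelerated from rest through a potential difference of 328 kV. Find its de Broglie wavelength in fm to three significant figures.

KE = eV = 1.602 × 10⁻¹⁹ × 3.280 × 10⁵ = 5.255 × 10⁻¹⁴ J.
p = √(2mKE) = √(2 × 1.673 × 10⁻²⁷ × 5.255 × 10⁻¹⁴) = 1.326 × 10⁻²⁰ kg·m/s.
λ = h/p = 6.626 × 10⁻³⁴ / 1.326 × 10⁻²⁰ = 5.00 × 10⁻¹⁴ m = 50.0 fm.

λ = 50.0 fm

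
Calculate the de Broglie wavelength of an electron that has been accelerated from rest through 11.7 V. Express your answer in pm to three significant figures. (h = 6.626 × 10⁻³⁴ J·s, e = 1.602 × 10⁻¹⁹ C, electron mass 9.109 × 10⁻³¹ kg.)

λ = 359 pm

KE = eV = 1.602 × 10⁻¹⁹ × 11.70 = 1.874 × 10⁻¹⁸ J.
p = √(2mKE) = √(2 × 9.109 × 10⁻³¹ × 1.874 × 10⁻¹⁸) = 1.848 × 10⁻²⁴ kg·m/s.
λ = h/p = 6.626 × 10⁻³⁴ / 1.848 × 10⁻²⁴ = 3.59 × 10⁻¹⁰ m = 359 pm.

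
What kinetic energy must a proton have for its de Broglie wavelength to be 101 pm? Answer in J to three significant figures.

KE = 1.29 × 10⁻²⁰ J

p = h/λ = 6.626 × 10⁻³⁴ / 1.010 × 10⁻¹⁰ = 6.560 × 10⁻²⁴ kg·m/s.
KE = p²/(2m) = (6.560 × 10⁻²⁴)² / (2 × 1.673 × 10⁻²⁷) = 1.286 × 10⁻²⁰ J = 1.29 × 10⁻²⁰ J.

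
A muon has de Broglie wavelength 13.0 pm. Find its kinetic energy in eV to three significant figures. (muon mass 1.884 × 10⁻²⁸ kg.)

p = h/λ = 6.626 × 10⁻³⁴ / 1.300 × 10⁻¹¹ = 5.097 × 10⁻²³ kg·m/s.
KE = p²/(2m) = (5.097 × 10⁻²³)² / (2 × 1.884 × 10⁻²⁸) = 6.895 × 10⁻¹⁸ J = 43.0 eV.

KE = 43.0 eV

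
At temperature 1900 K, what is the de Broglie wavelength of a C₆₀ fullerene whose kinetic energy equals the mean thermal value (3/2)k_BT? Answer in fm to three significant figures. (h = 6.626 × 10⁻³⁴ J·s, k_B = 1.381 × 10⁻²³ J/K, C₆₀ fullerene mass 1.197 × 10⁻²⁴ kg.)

KE = (3/2)k_BT = 1.5 × 1.381 × 10⁻²³ × 1900 = 3.936 × 10⁻²⁰ J.
p = √(2mKE) = √(2 × 1.197 × 10⁻²⁴ × 3.936 × 10⁻²⁰) = 3.070 × 10⁻²² kg·m/s.
λ = h/p = 2.16 × 10⁻¹² m = 2160 fm.

λ = 2160 fm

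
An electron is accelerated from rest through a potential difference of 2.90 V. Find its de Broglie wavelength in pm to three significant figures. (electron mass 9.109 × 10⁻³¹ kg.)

λ = 720 pm

KE = eV = 1.602 × 10⁻¹⁹ × 2.900 = 4.646 × 10⁻¹⁹ J.
p = √(2mKE) = √(2 × 9.109 × 10⁻³¹ × 4.646 × 10⁻¹⁹) = 9.200 × 10⁻²⁵ kg·m/s.
λ = h/p = 6.626 × 10⁻³⁴ / 9.200 × 10⁻²⁵ = 7.20 × 10⁻¹⁰ m = 720 pm.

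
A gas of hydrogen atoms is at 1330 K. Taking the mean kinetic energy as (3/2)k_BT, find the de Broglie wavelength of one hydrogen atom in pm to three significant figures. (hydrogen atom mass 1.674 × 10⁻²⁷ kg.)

KE = (3/2)k_BT = 1.5 × 1.381 × 10⁻²³ × 1330 = 2.755 × 10⁻²⁰ J.
p = √(2mKE) = √(2 × 1.674 × 10⁻²⁷ × 2.755 × 10⁻²⁰) = 9.604 × 10⁻²⁴ kg·m/s.
λ = h/p = 6.90 × 10⁻¹¹ m = 69.0 pm.

λ = 69.0 pm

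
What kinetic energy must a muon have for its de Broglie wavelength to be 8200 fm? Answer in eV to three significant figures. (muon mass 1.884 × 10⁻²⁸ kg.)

p = h/λ = 6.626 × 10⁻³⁴ / 8.200 × 10⁻¹² = 8.080 × 10⁻²³ kg·m/s.
KE = p²/(2m) = (8.080 × 10⁻²³)² / (2 × 1.884 × 10⁻²⁸) = 1.733 × 10⁻¹⁷ J = 108 eV.

KE = 108 eV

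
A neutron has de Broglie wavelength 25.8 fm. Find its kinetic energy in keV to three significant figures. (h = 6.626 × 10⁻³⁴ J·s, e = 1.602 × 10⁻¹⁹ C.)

KE = 1230 keV

p = h/λ = 6.626 × 10⁻³⁴ / 2.580 × 10⁻¹⁴ = 2.568 × 10⁻²⁰ kg·m/s.
KE = p²/(2m) = (2.568 × 10⁻²⁰)² / (2 × 1.675 × 10⁻²⁷) = 1.969 × 10⁻¹³ J = 1230 keV.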